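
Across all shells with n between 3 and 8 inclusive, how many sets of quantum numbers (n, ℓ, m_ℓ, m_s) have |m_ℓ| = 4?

40

Count contributing orbitals for each principal shell:
n=5 → 2; n=6 → 4; n=7 → 6; n=8 → 8.
Orbitals: 2 + 4 + 6 + 8 = 20. Including both spin states (m_s = ±1/2) gives 2 × 20 = 40 states.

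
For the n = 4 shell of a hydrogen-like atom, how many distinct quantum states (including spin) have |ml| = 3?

4

Per l-value: l=3 → 2.
Orbitals: 2. Each orbital carries two spin states, so 2 × 2 = 4 states.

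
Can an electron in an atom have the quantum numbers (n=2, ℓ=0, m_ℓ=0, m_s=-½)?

n = 2 is a positive integer. ℓ = 0 satisfies 0 ≤ ℓ ≤ n−1 = 1. m_ℓ = 0 lies in the range −ℓ … +ℓ (here 0). m_s = -1/2 is one of ±1/2.
All four constraints are satisfied.

Yes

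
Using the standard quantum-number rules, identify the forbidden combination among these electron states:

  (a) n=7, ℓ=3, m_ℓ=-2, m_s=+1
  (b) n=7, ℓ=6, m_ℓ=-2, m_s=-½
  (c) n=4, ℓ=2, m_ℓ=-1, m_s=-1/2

(a)

(a) has m_s = +1, but an electron's spin must be ±1/2.
The remaining sets (b), (c) satisfy all four rules.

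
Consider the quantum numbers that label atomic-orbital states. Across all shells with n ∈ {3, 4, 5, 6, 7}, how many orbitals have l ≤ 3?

Count contributing orbitals for each principal shell:
n=3 → 9; n=4 → 16; n=5 → 16; n=6 → 16; n=7 → 16.
Total orbitals: 9 + 16 + 16 + 16 + 16 = 73.

73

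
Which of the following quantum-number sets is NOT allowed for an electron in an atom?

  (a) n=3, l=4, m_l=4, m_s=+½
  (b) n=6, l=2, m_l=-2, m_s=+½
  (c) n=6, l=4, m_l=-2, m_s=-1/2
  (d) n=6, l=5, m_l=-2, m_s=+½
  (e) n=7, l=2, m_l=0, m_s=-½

(a)

(a) has l = 4 ≥ n = 3, violating 0 ≤ l ≤ n−1.
The remaining sets (b), (c), (d), (e) satisfy all four rules.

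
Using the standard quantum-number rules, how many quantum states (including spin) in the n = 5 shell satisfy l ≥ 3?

32

Go through l = 0, …, 4 (the values permitted for n = 5).
Orbitals with l ≥ 3, by l: l=3 → 7; l=4 → 9.
Orbitals: 7 + 9 = 16. Each orbital carries two spin states, so 16 × 2 = 32 states.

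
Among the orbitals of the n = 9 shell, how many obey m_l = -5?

4

For n = 9, l ranges over 0 … 8.
Contributions: l=5 → 1; l=6 → 1; l=7 → 1; l=8 → 1.
Total orbitals: 1 + 1 + 1 + 1 = 4.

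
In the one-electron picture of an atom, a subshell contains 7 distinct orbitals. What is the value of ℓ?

2ℓ+1 = 7 gives ℓ = 3.

ℓ = 3 (f)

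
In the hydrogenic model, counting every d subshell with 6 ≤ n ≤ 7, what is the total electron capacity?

20

A d subshell (l = 2) exists for every n ≥ 3, so shells n = 6, 7 each contribute one — 2 subshells.
Since each d subshell holds 2(2·2+1) = 10 electrons, the total is 2 × 10 = 20.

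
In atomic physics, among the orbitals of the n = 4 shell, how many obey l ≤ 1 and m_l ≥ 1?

With n = 4 the allowed l are 0, 1, …, 3.
Orbitals with l ≤ 1 and m_l ≥ 1, by l: l=1 → 1.
Total orbitals: 1.

1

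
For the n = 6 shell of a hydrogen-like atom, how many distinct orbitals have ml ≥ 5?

1

With n = 6 the allowed l are 0, 1, …, 5.
Contributions: l=5 → 1.
Total orbitals: 1.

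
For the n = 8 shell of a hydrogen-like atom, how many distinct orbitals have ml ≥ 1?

The (l, ml) pairs meeting ml ≥ 1 give: l=1 → 1; l=2 → 2; l=3 → 3; l=4 → 4; l=5 → 5; l=6 → 6; l=7 → 7.
Total orbitals: 1 + 2 + 3 + 4 + 5 + 6 + 7 = 28.

28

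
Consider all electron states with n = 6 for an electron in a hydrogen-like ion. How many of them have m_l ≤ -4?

Go through l = 0, …, 5 (the values permitted for n = 6).
Contributions: l=4 → 1; l=5 → 2.
Orbitals: 1 + 2 = 3. Each orbital carries two spin states, so 3 × 2 = 6 states.

6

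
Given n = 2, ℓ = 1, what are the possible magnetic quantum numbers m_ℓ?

-1, 0, 1

m_ℓ takes every integer from −ℓ to +ℓ. With ℓ = 1 that gives the 3 values -1, 0, 1.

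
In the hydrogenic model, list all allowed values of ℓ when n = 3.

0, 1, 2

ℓ is an integer with 0 ≤ ℓ ≤ n−1, so for n = 3: ℓ = 0, 1, 2.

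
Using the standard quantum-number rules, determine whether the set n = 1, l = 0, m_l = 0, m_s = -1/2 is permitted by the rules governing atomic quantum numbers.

n = 1 is a positive integer. l = 0 satisfies 0 ≤ l ≤ n−1 = 0. m_l = 0 lies in the range −l … +l (here 0). m_s = -1/2 is one of ±1/2.
All four constraints are satisfied.

Valid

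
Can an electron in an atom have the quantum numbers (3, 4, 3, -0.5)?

Not allowed

The orbital quantum number must satisfy 0 ≤ ℓ ≤ n−1. With n = 3 the allowed ℓ values are 0, 1, 2, so ℓ = 4 is out of range.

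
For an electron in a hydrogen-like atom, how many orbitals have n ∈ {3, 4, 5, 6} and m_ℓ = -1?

For each n in the range, tally the orbitals obeying m_ℓ = -1:
n=3 → 2; n=4 → 3; n=5 → 4; n=6 → 5.
Total orbitals: 2 + 3 + 4 + 5 = 14.

14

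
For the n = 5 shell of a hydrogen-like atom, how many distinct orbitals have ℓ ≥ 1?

Go through ℓ = 0, …, 4 (the values permitted for n = 5).
Contributions: ℓ=1 → 3; ℓ=2 → 5; ℓ=3 → 7; ℓ=4 → 9.
Total orbitals: 3 + 5 + 7 + 9 = 24.

24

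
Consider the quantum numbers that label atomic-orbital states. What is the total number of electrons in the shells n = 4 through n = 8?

Shell n has n² orbitals: 4²=16 + 5²=25 + 6²=36 + 7²=49 + 8²=64 = 190 orbitals.
Two spin states per orbital: 2 × 190 = 380 electrons.

380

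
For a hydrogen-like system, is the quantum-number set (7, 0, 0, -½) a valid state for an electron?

Yes

n = 7 is a positive integer. l = 0 satisfies 0 ≤ l ≤ n−1 = 6. m_l = 0 lies in the range −l … +l (here 0). m_s = -1/2 is one of ±1/2.
All four constraints are satisfied.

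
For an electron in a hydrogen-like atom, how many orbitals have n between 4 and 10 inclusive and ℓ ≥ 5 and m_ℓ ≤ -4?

50

Work shell by shell — for each n, count the (ℓ, m_ℓ) pairs that satisfy ℓ ≥ 5 and m_ℓ ≤ -4:
n=6 → 2; n=7 → 5; n=8 → 9; n=9 → 14; n=10 → 20.
Total orbitals: 2 + 5 + 9 + 14 + 20 = 50.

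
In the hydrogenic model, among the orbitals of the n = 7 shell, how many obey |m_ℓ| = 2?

10

For n = 7, ℓ ranges over 0 … 6.
Per ℓ-value: ℓ=2 → 2; ℓ=3 → 2; ℓ=4 → 2; ℓ=5 → 2; ℓ=6 → 2.
Total orbitals: 2 + 2 + 2 + 2 + 2 = 10.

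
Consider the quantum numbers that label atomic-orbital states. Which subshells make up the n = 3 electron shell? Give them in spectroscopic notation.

3s, 3p, 3d

For n = 3, l runs from 0 to 2. In spectroscopic notation l = 0,1,2,… ↔ s,p,d,f,g,h,i, so the subshells are 3s, 3p, 3d.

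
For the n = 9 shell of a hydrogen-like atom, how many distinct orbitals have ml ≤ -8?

The n = 9 shell has l = 0 through 8; check each.
Orbitals with ml ≤ -8, by l: l=8 → 1.
Total orbitals: 1.

1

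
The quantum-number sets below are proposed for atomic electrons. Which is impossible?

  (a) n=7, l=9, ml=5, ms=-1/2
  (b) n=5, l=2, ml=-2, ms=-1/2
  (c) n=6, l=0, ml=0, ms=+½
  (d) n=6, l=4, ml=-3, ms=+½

(a) has l = 9 ≥ n = 7, violating 0 ≤ l ≤ n−1.
The remaining sets (b), (c), (d) satisfy all four rules.

(a)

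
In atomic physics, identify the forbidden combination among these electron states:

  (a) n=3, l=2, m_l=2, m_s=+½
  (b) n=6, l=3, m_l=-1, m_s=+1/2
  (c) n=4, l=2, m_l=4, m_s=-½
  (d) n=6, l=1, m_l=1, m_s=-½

(c)

(c) has |m_l| = 4 > l = 2, violating −l ≤ m_l ≤ l.
The remaining sets (a), (b), (d) satisfy all four rules.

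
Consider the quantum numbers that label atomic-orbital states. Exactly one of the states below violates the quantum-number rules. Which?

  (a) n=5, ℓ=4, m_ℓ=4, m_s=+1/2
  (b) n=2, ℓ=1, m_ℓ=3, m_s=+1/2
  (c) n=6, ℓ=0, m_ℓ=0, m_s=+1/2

(b) has |m_ℓ| = 3 > ℓ = 1, violating −ℓ ≤ m_ℓ ≤ ℓ.
The remaining sets (a), (c) satisfy all four rules.

(b)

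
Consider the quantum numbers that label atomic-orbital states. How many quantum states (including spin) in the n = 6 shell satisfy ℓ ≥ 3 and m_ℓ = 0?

Go through ℓ = 0, …, 5 (the values permitted for n = 6).
Contributions: ℓ=3 → 1; ℓ=4 → 1; ℓ=5 → 1.
Orbitals: 1 + 1 + 1 = 3. Each orbital carries two spin states, so 3 × 2 = 6 states.

6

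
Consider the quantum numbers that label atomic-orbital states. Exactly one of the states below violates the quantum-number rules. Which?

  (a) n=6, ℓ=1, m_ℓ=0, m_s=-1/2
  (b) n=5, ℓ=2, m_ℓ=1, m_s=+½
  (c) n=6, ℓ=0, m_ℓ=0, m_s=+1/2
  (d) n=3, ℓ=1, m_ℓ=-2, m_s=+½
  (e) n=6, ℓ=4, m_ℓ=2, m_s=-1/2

(d) has |m_ℓ| = 2 > ℓ = 1, violating −ℓ ≤ m_ℓ ≤ ℓ.
The remaining sets (a), (b), (c), (e) satisfy all four rules.

(d)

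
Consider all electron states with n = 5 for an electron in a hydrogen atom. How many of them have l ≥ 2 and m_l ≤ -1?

18

For n = 5, l ranges over 0 … 4.
Orbitals with l ≥ 2 and m_l ≤ -1, by l: l=2 → 2; l=3 → 3; l=4 → 4.
Orbitals: 2 + 3 + 4 = 9. Each orbital carries two spin states, so 9 × 2 = 18 states.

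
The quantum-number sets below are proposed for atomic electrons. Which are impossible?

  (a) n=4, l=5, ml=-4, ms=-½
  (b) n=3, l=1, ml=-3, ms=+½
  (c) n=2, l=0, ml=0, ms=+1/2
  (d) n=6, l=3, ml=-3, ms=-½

(a) and (b)

(a) has l = 5 ≥ n = 4, violating 0 ≤ l ≤ n−1.
(b) has |ml| = 3 > l = 1, violating −l ≤ ml ≤ l.
The remaining sets (c), (d) satisfy all four rules.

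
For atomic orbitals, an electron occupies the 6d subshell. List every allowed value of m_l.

-2, -1, 0, 1, 2

The 6d subshell has l = 2, and m_l takes every integer from −l to +l. With l = 2 that gives the 5 values -2, -1, 0, 1, 2.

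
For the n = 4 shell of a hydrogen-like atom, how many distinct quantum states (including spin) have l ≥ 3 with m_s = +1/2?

The n = 4 shell has l = 0 through 3; check each.
Contributions: l=3 → 7.
Orbitals: 7. With m_s fixed to a single value there is one state per orbital, giving 7 states.

7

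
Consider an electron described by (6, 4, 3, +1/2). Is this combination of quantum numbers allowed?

n = 6 is a positive integer. l = 4 satisfies 0 ≤ l ≤ n−1 = 5. m_l = 3 lies in the range −l … +l (here −4 … 4). m_s = +1/2 is one of ±1/2.
All four constraints are satisfied.

Valid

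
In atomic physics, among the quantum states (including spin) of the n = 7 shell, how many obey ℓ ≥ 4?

Per ℓ-value: ℓ=4 → 9; ℓ=5 → 11; ℓ=6 → 13.
Orbitals: 9 + 11 + 13 = 33. Each orbital carries two spin states, so 33 × 2 = 66 states.

66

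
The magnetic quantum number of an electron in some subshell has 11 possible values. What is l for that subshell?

m_l ranges over 2l+1 integers, so 2l+1 = 11 ⇒ l = 5.

l = 5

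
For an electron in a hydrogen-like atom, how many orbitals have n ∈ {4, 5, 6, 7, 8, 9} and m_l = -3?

21

Treat each shell separately and count matching orbitals:
n=4 → 1; n=5 → 2; n=6 → 3; n=7 → 4; n=8 → 5; n=9 → 6.
Total orbitals: 1 + 2 + 3 + 4 + 5 + 6 = 21.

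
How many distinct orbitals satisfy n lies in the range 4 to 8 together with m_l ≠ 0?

160

Count contributing orbitals for each principal shell:
n=4 → 12; n=5 → 20; n=6 → 30; n=7 → 42; n=8 → 56.
Total orbitals: 12 + 20 + 30 + 42 + 56 = 160.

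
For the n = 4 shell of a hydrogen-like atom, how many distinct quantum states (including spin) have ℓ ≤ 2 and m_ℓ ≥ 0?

For n = 4, ℓ ranges over 0 … 3.
Per ℓ-value: ℓ=0 → 1; ℓ=1 → 2; ℓ=2 → 3.
Orbitals: 1 + 2 + 3 = 6. Each orbital carries two spin states, so 6 × 2 = 12 states.

12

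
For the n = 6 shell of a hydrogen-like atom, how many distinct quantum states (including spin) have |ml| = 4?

The n = 6 shell has l = 0 through 5; check each.
Per l-value: l=4 → 2; l=5 → 2.
Orbitals: 2 + 2 = 4. Each orbital carries two spin states, so 4 × 2 = 8 states.

8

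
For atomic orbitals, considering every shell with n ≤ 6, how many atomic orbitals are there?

91

Total orbitals = 1² + 2² + 3² + 4² + 5² + 6² = 91.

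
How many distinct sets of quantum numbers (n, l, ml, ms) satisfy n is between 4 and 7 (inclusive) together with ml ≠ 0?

208

Per-shell orbital counts meeting the constraint:
n=4 → 12; n=5 → 20; n=6 → 30; n=7 → 42.
Orbitals: 12 + 20 + 30 + 42 = 104. Including both spin states (ms = ±1/2) gives 2 × 104 = 208 states.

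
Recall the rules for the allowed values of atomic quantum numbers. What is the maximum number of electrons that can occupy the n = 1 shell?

A shell holds 2n² electrons: 2 × 1² = 2 × 1 = 2.

2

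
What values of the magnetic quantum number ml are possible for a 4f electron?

The 4f subshell has l = 3, and ml takes every integer from −l to +l. With l = 3 that gives the 7 values -3, -2, -1, 0, 1, 2, 3.

-3, -2, -1, 0, 1, 2, 3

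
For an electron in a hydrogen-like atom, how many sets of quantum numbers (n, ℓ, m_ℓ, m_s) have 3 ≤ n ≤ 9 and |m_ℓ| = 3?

For each n in the range, tally the orbitals obeying |m_ℓ| = 3:
n=4 → 2; n=5 → 4; n=6 → 6; n=7 → 8; n=8 → 10; n=9 → 12.
Orbitals: 2 + 4 + 6 + 8 + 10 + 12 = 42. Including both spin states (m_s = ±1/2) gives 2 × 42 = 84 states.

84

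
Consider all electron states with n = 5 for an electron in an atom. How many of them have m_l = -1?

8

Per l-value: l=1 → 1; l=2 → 1; l=3 → 1; l=4 → 1.
Orbitals: 1 + 1 + 1 + 1 = 4. Each orbital carries two spin states, so 4 × 2 = 8 states.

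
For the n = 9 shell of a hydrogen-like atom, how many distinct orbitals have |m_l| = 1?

16

Go through l = 0, …, 8 (the values permitted for n = 9).
Orbitals with |m_l| = 1, by l: l=1 → 2; l=2 → 2; l=3 → 2; l=4 → 2; l=5 → 2; l=6 → 2; l=7 → 2; l=8 → 2.
Total orbitals: 2 + 2 + 2 + 2 + 2 + 2 + 2 + 2 = 16.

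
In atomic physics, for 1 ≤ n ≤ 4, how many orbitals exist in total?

Total orbitals = 1² + 2² + 3² + 4² = 30.

30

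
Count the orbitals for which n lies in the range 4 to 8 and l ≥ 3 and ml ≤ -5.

10

Per-shell orbital counts meeting the constraint:
n=6 → 1; n=7 → 3; n=8 → 6.
Total orbitals: 1 + 3 + 6 = 10.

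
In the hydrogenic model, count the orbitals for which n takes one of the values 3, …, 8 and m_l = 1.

Treat each shell separately and count matching orbitals:
n=3 → 2; n=4 → 3; n=5 → 4; n=6 → 5; n=7 → 6; n=8 → 7.
Total orbitals: 2 + 3 + 4 + 5 + 6 + 7 = 27.

27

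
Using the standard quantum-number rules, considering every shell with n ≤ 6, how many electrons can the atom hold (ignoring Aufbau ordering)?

182

Total orbitals = 1² + 2² + 3² + 4² + 5² + 6² = 91. Doubling for spin gives 182 electrons.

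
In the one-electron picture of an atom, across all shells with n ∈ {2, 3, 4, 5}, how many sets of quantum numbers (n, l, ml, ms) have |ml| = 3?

12

Treat each shell separately and count matching orbitals:
n=4 → 2; n=5 → 4.
Orbitals: 2 + 4 = 6. Including both spin states (ms = ±1/2) gives 2 × 6 = 12 states.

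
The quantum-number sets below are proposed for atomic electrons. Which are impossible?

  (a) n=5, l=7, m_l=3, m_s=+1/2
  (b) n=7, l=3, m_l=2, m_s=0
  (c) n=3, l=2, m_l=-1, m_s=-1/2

(a) has l = 7 ≥ n = 5, violating 0 ≤ l ≤ n−1.
(b) has m_s = 0, but an electron's spin must be ±1/2.
The remaining set (c) satisfies all four rules.

(a) and (b)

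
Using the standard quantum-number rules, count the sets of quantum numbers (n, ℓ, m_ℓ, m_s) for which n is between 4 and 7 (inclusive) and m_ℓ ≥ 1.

104

Work shell by shell — for each n, count the (ℓ, m_ℓ) pairs that satisfy m_ℓ ≥ 1:
n=4 → 6; n=5 → 10; n=6 → 15; n=7 → 21.
Orbitals: 6 + 10 + 15 + 21 = 52. Including both spin states (m_s = ±1/2) gives 2 × 52 = 104 states.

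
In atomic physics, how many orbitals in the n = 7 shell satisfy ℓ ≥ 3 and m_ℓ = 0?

The n = 7 shell has ℓ = 0 through 6; check each.
Per ℓ-value: ℓ=3 → 1; ℓ=4 → 1; ℓ=5 → 1; ℓ=6 → 1.
Total orbitals: 1 + 1 + 1 + 1 = 4.

4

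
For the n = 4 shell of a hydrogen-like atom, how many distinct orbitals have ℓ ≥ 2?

With n = 4 the allowed ℓ are 0, 1, …, 3.
Contributions: ℓ=2 → 5; ℓ=3 → 7.
Total orbitals: 5 + 7 = 12.

12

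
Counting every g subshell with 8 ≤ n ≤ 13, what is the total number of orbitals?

54

A g subshell (ℓ = 4) exists for every n ≥ 5, so shells n = 8, 9, 10, 11, 12, 13 each contribute one — 6 subshells.
Since each g subshell has 2·4+1 = 9 orbitals, the total is 6 × 9 = 54.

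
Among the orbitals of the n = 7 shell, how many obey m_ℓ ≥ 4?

6

Go through ℓ = 0, …, 6 (the values permitted for n = 7).
Orbitals with m_ℓ ≥ 4, by ℓ: ℓ=4 → 1; ℓ=5 → 2; ℓ=6 → 3.
Total orbitals: 1 + 2 + 3 = 6.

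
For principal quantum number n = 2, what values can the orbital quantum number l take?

0, 1

l is an integer with 0 ≤ l ≤ n−1, so for n = 2: l = 0, 1.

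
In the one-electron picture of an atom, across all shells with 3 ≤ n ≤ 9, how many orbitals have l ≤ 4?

150

Count contributing orbitals for each principal shell:
n=3 → 9; n=4 → 16; n=5 → 25; n=6 → 25; n=7 → 25; n=8 → 25; n=9 → 25.
Total orbitals: 9 + 16 + 25 + 25 + 25 + 25 + 25 = 150.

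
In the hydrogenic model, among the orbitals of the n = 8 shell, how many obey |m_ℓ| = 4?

Go through ℓ = 0, …, 7 (the values permitted for n = 8).
Per ℓ-value: ℓ=4 → 2; ℓ=5 → 2; ℓ=6 → 2; ℓ=7 → 2.
Total orbitals: 2 + 2 + 2 + 2 = 8.

8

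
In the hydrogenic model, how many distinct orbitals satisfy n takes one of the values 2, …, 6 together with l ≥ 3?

Per-shell orbital counts meeting the constraint:
n=4 → 7; n=5 → 16; n=6 → 27.
Total orbitals: 7 + 16 + 27 = 50.

50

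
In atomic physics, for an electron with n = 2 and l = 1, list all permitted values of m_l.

-1, 0, 1

m_l takes every integer from −l to +l. With l = 1 that gives the 3 values -1, 0, 1.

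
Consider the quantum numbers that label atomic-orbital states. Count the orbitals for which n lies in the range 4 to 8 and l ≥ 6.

41

Work shell by shell — for each n, count the (l, m_l) pairs that satisfy l ≥ 6:
n=7 → 13; n=8 → 28.
Total orbitals: 13 + 28 = 41.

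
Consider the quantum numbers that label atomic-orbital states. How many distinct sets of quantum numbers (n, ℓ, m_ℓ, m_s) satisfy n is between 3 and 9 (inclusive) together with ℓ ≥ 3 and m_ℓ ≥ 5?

Per-shell orbital counts meeting the constraint:
n=6 → 1; n=7 → 3; n=8 → 6; n=9 → 10.
Orbitals: 1 + 3 + 6 + 10 = 20. Including both spin states (m_s = ±1/2) gives 2 × 20 = 40 states.

40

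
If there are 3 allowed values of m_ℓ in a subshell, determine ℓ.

m_ℓ ranges over 2ℓ+1 integers, so 2ℓ+1 = 3 ⇒ ℓ = 1.

ℓ = 1 (p)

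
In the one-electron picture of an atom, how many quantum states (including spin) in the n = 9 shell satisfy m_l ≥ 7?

6

The n = 9 shell has l = 0 through 8; check each.
Contributions: l=7 → 1; l=8 → 2.
Orbitals: 1 + 2 = 3. Each orbital carries two spin states, so 3 × 2 = 6 states.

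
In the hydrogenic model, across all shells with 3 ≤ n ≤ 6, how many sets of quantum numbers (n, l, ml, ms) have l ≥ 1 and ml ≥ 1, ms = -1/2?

34

Count contributing orbitals for each principal shell:
n=3 → 3; n=4 → 6; n=5 → 10; n=6 → 15.
Orbitals: 3 + 6 + 10 + 15 = 34. With ms fixed to -1/2 there is one state per orbital, so 34 states.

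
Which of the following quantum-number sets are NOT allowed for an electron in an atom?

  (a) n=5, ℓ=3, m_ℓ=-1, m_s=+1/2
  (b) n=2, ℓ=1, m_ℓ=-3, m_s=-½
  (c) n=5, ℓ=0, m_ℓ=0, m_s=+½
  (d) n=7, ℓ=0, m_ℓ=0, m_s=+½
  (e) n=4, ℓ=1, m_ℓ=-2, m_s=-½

(b) has |m_ℓ| = 3 > ℓ = 1, violating −ℓ ≤ m_ℓ ≤ ℓ.
(e) has |m_ℓ| = 2 > ℓ = 1, violating −ℓ ≤ m_ℓ ≤ ℓ.
The remaining sets (a), (c), (d) satisfy all four rules.

(b) and (e)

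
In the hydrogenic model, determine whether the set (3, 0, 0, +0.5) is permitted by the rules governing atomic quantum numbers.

n = 3 is a positive integer. ℓ = 0 satisfies 0 ≤ ℓ ≤ n−1 = 2. m_ℓ = 0 lies in the range −ℓ … +ℓ (here 0). m_s = +1/2 is one of ±1/2.
All four constraints are satisfied.

Allowed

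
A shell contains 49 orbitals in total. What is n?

n = 7

n² = 49 ⇒ n = 7.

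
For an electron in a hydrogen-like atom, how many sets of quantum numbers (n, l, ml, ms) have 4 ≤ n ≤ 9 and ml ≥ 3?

112

Count contributing orbitals for each principal shell:
n=4 → 1; n=5 → 3; n=6 → 6; n=7 → 10; n=8 → 15; n=9 → 21.
Orbitals: 1 + 3 + 6 + 10 + 15 + 21 = 56. Including both spin states (ms = ±1/2) gives 2 × 56 = 112 states.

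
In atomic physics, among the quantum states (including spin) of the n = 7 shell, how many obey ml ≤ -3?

20

With n = 7 the allowed l are 0, 1, …, 6.
Per l-value: l=3 → 1; l=4 → 2; l=5 → 3; l=6 → 4.
Orbitals: 1 + 2 + 3 + 4 = 10. Each orbital carries two spin states, so 10 × 2 = 20 states.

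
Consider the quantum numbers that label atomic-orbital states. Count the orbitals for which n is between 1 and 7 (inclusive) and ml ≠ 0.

112

For each n in the range, tally the orbitals obeying ml ≠ 0:
n=2 → 2; n=3 → 6; n=4 → 12; n=5 → 20; n=6 → 30; n=7 → 42.
Total orbitals: 2 + 6 + 12 + 20 + 30 + 42 = 112.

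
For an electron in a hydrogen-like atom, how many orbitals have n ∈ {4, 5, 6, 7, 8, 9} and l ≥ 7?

47

Treat each shell separately and count matching orbitals:
n=8 → 15; n=9 → 32.
Total orbitals: 15 + 32 = 47.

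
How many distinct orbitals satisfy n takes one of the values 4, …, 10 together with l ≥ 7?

Count contributing orbitals for each principal shell:
n=8 → 15; n=9 → 32; n=10 → 51.
Total orbitals: 15 + 32 + 51 = 98.

98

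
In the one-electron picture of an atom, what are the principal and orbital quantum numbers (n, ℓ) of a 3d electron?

n = 3, ℓ = 2

The leading integer gives n = 3; the letter 'd' means ℓ = 2.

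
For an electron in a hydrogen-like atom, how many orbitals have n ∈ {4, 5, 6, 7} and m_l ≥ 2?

Treat each shell separately and count matching orbitals:
n=4 → 3; n=5 → 6; n=6 → 10; n=7 → 15.
Total orbitals: 3 + 6 + 10 + 15 = 34.

34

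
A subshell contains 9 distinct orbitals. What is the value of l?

l = 4 (g)

2l+1 = 9 gives l = 4.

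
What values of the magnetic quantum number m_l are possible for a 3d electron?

The 3d subshell has l = 2, and m_l takes every integer from −l to +l. With l = 2 that gives the 5 values -2, -1, 0, 1, 2.

-2, -1, 0, 1, 2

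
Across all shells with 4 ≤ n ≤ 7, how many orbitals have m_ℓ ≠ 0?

Per-shell orbital counts meeting the constraint:
n=4 → 12; n=5 → 20; n=6 → 30; n=7 → 42.
Total orbitals: 12 + 20 + 30 + 42 = 104.

104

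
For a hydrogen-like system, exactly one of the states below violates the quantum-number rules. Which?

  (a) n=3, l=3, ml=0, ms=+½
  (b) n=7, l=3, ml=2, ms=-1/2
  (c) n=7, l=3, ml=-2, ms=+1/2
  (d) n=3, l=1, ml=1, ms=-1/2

(a)

(a) has l = 3 ≥ n = 3, violating 0 ≤ l ≤ n−1.
The remaining sets (b), (c), (d) satisfy all four rules.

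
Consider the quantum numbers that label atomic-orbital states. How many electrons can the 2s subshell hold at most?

A subshell with ℓ = 0 has 2ℓ+1 = 1 orbital, each holding 2 electrons (spin ±1/2), so 1 × 2 = 2.

2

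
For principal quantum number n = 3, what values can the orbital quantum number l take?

0, 1, 2

l is an integer with 0 ≤ l ≤ n−1, so for n = 3: l = 0, 1, 2.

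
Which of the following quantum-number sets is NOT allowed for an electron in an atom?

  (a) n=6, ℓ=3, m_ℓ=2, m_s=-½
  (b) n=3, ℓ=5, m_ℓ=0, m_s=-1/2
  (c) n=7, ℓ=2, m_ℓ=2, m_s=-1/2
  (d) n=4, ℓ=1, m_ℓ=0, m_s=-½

(b)

(b) has ℓ = 5 ≥ n = 3, violating 0 ≤ ℓ ≤ n−1.
The remaining sets (a), (c), (d) satisfy all four rules.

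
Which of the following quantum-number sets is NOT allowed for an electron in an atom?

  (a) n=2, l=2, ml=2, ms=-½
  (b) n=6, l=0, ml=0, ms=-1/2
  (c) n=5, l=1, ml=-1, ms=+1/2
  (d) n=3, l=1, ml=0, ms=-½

(a) has l = 2 ≥ n = 2, violating 0 ≤ l ≤ n−1.
The remaining sets (b), (c), (d) satisfy all four rules.

(a)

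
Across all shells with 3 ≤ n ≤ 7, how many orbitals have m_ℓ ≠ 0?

110

For each n in the range, tally the orbitals obeying m_ℓ ≠ 0:
n=3 → 6; n=4 → 12; n=5 → 20; n=6 → 30; n=7 → 42.
Total orbitals: 6 + 12 + 20 + 30 + 42 = 110.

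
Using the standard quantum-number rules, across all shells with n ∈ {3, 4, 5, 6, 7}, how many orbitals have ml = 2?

Treat each shell separately and count matching orbitals:
n=3 → 1; n=4 → 2; n=5 → 3; n=6 → 4; n=7 → 5.
Total orbitals: 1 + 2 + 3 + 4 + 5 = 15.

15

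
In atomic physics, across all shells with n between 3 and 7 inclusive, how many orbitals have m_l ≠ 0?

Work shell by shell — for each n, count the (l, m_l) pairs that satisfy m_l ≠ 0:
n=3 → 6; n=4 → 12; n=5 → 20; n=6 → 30; n=7 → 42.
Total orbitals: 6 + 12 + 20 + 30 + 42 = 110.

110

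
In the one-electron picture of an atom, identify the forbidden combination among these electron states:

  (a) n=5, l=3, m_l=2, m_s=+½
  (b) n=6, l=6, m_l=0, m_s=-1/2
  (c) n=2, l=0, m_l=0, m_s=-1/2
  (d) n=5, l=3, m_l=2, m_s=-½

(b)

(b) has l = 6 ≥ n = 6, violating 0 ≤ l ≤ n−1.
The remaining sets (a), (c), (d) satisfy all four rules.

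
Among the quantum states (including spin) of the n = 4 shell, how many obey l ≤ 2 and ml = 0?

6

Per l-value: l=0 → 1; l=1 → 1; l=2 → 1.
Orbitals: 1 + 1 + 1 = 3. Each orbital carries two spin states, so 3 × 2 = 6 states.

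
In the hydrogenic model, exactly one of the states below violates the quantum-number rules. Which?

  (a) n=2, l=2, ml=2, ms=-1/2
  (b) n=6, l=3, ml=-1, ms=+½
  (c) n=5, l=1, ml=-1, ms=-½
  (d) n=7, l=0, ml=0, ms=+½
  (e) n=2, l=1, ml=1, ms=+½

(a)

(a) has l = 2 ≥ n = 2, violating 0 ≤ l ≤ n−1.
The remaining sets (b), (c), (d), (e) satisfy all four rules.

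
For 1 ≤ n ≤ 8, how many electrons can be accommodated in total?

Total orbitals = 1² + 2² + 3² + 4² + 5² + 6² + 7² + 8² = 204. Doubling for spin gives 408 electrons.

408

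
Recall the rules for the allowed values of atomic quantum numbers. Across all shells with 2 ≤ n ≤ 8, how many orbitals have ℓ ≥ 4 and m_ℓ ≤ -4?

Work shell by shell — for each n, count the (ℓ, m_ℓ) pairs that satisfy ℓ ≥ 4 and m_ℓ ≤ -4:
n=5 → 1; n=6 → 3; n=7 → 6; n=8 → 10.
Total orbitals: 1 + 3 + 6 + 10 = 20.

20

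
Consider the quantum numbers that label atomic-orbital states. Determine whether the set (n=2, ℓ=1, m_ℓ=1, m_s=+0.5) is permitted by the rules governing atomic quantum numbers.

n = 2 is a positive integer. ℓ = 1 satisfies 0 ≤ ℓ ≤ n−1 = 1. m_ℓ = 1 lies in the range −ℓ … +ℓ (here −1 … 1). m_s = +1/2 is one of ±1/2.
All four constraints are satisfied.

Valid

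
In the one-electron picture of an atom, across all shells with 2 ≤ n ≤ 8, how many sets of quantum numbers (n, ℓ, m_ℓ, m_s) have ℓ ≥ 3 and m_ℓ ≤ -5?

Treat each shell separately and count matching orbitals:
n=6 → 1; n=7 → 3; n=8 → 6.
Orbitals: 1 + 3 + 6 = 10. Including both spin states (m_s = ±1/2) gives 2 × 10 = 20 states.

20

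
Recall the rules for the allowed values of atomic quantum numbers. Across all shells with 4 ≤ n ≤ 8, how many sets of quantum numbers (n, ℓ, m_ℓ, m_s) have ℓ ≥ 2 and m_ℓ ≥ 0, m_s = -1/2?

95

Treat each shell separately and count matching orbitals:
n=4 → 7; n=5 → 12; n=6 → 18; n=7 → 25; n=8 → 33.
Orbitals: 7 + 12 + 18 + 25 + 33 = 95. With m_s fixed to -1/2 there is one state per orbital, so 95 states.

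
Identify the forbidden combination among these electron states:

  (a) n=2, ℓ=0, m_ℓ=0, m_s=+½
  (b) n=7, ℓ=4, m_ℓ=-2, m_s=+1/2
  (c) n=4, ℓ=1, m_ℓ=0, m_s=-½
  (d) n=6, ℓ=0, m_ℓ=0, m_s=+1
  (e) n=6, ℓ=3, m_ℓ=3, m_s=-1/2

(d)

(d) has m_s = +1, but an electron's spin must be ±1/2.
The remaining sets (a), (b), (c), (e) satisfy all four rules.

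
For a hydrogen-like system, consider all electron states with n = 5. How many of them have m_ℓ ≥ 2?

For n = 5, ℓ ranges over 0 … 4.
The (ℓ, m_ℓ) pairs meeting m_ℓ ≥ 2 give: ℓ=2 → 1; ℓ=3 → 2; ℓ=4 → 3.
Orbitals: 1 + 2 + 3 = 6. Each orbital carries two spin states, so 6 × 2 = 12 states.

12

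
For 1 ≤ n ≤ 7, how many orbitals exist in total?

Total orbitals = 1² + 2² + 3² + 4² + 5² + 6² + 7² = 140.

140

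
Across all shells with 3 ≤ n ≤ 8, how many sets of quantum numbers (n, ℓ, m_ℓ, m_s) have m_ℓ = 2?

For each n in the range, tally the orbitals obeying m_ℓ = 2:
n=3 → 1; n=4 → 2; n=5 → 3; n=6 → 4; n=7 → 5; n=8 → 6.
Orbitals: 1 + 2 + 3 + 4 + 5 + 6 = 21. Including both spin states (m_s = ±1/2) gives 2 × 21 = 42 states.

42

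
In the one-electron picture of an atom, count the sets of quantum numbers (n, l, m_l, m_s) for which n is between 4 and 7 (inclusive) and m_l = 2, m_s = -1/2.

Treat each shell separately and count matching orbitals:
n=4 → 2; n=5 → 3; n=6 → 4; n=7 → 5.
Orbitals: 2 + 3 + 4 + 5 = 14. With m_s fixed to -1/2 there is one state per orbital, so 14 states.

14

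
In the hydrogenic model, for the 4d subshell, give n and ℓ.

The leading integer gives n = 4; the letter 'd' means ℓ = 2.

n = 4, ℓ = 2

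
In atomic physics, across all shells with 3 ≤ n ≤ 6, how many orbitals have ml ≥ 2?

20

Per-shell orbital counts meeting the constraint:
n=3 → 1; n=4 → 3; n=5 → 6; n=6 → 10.
Total orbitals: 1 + 3 + 6 + 10 = 20.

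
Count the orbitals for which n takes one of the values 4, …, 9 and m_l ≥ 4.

35

Count contributing orbitals for each principal shell:
n=5 → 1; n=6 → 3; n=7 → 6; n=8 → 10; n=9 → 15.
Total orbitals: 1 + 3 + 6 + 10 + 15 = 35.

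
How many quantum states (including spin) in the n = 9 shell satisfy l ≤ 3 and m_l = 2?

Contributions: l=2 → 1; l=3 → 1.
Orbitals: 1 + 1 = 2. Each orbital carries two spin states, so 2 × 2 = 4 states.

4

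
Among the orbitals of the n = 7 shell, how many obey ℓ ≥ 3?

Go through ℓ = 0, …, 6 (the values permitted for n = 7).
The (ℓ, m_ℓ) pairs meeting ℓ ≥ 3 give: ℓ=3 → 7; ℓ=4 → 9; ℓ=5 → 11; ℓ=6 → 13.
Total orbitals: 7 + 9 + 11 + 13 = 40.

40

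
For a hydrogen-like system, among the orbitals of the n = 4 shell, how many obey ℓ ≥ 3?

7

For n = 4, ℓ ranges over 0 … 3.
Contributions: ℓ=3 → 7.
Total orbitals: 7.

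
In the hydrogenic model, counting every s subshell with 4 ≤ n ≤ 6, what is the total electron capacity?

6

An s subshell (l = 0) exists for every n ≥ 1, so shells n = 4, 5, 6 each contribute one — 3 subshells.
Since each s subshell holds 2(2·0+1) = 2 electrons, the total is 3 × 2 = 6.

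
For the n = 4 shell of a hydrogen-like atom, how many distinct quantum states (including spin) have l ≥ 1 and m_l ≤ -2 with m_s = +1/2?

3

The n = 4 shell has l = 0 through 3; check each.
Contributions: l=2 → 1; l=3 → 2.
Orbitals: 1 + 2 = 3. With m_s fixed to a single value there is one state per orbital, giving 3 states.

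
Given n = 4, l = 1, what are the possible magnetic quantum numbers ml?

-1, 0, 1

ml takes every integer from −l to +l. With l = 1 that gives the 3 values -1, 0, 1.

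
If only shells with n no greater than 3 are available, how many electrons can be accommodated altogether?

Total orbitals = 1² + 2² + 3² = 14. Doubling for spin gives 28 electrons.

28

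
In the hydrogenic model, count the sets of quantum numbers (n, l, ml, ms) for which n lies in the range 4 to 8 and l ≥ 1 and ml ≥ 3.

70

Work shell by shell — for each n, count the (l, ml) pairs that satisfy l ≥ 1 and ml ≥ 3:
n=4 → 1; n=5 → 3; n=6 → 6; n=7 → 10; n=8 → 15.
Orbitals: 1 + 3 + 6 + 10 + 15 = 35. Including both spin states (ms = ±1/2) gives 2 × 35 = 70 states.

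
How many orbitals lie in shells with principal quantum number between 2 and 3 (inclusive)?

Shell n has n² orbitals: 2²=4 + 3²=9 = 13 orbitals.

13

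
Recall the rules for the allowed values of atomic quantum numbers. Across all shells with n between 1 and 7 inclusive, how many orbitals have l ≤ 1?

Go shell by shell, enumerating (l, m_l) with l ≤ 1:
n=1 → 1; n=2 → 4; n=3 → 4; n=4 → 4; n=5 → 4; n=6 → 4; n=7 → 4.
Total orbitals: 1 + 4 + 4 + 4 + 4 + 4 + 4 = 25.

25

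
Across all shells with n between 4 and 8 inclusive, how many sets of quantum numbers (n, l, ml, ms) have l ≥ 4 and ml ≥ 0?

120

Treat each shell separately and count matching orbitals:
n=5 → 5; n=6 → 11; n=7 → 18; n=8 → 26.
Orbitals: 5 + 11 + 18 + 26 = 60. Including both spin states (ms = ±1/2) gives 2 × 60 = 120 states.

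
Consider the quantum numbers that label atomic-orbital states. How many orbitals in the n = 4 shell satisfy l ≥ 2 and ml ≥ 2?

For n = 4, l ranges over 0 … 3.
Per l-value: l=2 → 1; l=3 → 2.
Total orbitals: 1 + 2 = 3.

3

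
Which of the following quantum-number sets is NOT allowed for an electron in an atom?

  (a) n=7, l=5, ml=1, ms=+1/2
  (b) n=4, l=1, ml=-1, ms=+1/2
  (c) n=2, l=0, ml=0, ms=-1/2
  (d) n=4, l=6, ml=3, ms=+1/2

(d)

(d) has l = 6 ≥ n = 4, violating 0 ≤ l ≤ n−1.
The remaining sets (a), (b), (c) satisfy all four rules.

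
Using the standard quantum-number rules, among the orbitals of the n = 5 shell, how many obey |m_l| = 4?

The n = 5 shell has l = 0 through 4; check each.
The (l, m_l) pairs meeting |m_l| = 4 give: l=4 → 2.
Total orbitals: 2.

2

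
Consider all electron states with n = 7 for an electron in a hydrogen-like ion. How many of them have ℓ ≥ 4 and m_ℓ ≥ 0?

36

The n = 7 shell has ℓ = 0 through 6; check each.
The (ℓ, m_ℓ) pairs meeting ℓ ≥ 4 and m_ℓ ≥ 0 give: ℓ=4 → 5; ℓ=5 → 6; ℓ=6 → 7.
Orbitals: 5 + 6 + 7 = 18. Each orbital carries two spin states, so 18 × 2 = 36 states.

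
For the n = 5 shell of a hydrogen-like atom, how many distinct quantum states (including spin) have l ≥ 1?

For n = 5, l ranges over 0 … 4.
The (l, ml) pairs meeting l ≥ 1 give: l=1 → 3; l=2 → 5; l=3 → 7; l=4 → 9.
Orbitals: 3 + 5 + 7 + 9 = 24. Each orbital carries two spin states, so 24 × 2 = 48 states.

48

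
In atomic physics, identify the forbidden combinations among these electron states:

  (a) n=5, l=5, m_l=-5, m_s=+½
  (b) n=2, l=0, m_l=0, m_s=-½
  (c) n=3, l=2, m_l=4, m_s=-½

(a) and (c)

(a) has l = 5 ≥ n = 5, violating 0 ≤ l ≤ n−1.
(c) has |m_l| = 4 > l = 2, violating −l ≤ m_l ≤ l.
The remaining set (b) satisfies all four rules.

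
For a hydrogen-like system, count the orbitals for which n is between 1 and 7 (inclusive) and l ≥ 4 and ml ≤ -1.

28

Per-shell orbital counts meeting the constraint:
n=5 → 4; n=6 → 9; n=7 → 15.
Total orbitals: 4 + 9 + 15 = 28.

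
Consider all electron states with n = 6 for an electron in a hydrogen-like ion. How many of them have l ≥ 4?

40

Go through l = 0, …, 5 (the values permitted for n = 6).
Per l-value: l=4 → 9; l=5 → 11.
Orbitals: 9 + 11 = 20. Each orbital carries two spin states, so 20 × 2 = 40 states.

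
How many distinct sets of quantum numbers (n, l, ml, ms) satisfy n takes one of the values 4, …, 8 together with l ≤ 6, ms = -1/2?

175

For each n in the range, tally the orbitals obeying l ≤ 6:
n=4 → 16; n=5 → 25; n=6 → 36; n=7 → 49; n=8 → 49.
Orbitals: 16 + 25 + 36 + 49 + 49 = 175. With ms fixed to -1/2 there is one state per orbital, so 175 states.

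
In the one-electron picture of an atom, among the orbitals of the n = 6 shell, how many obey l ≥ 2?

Go through l = 0, …, 5 (the values permitted for n = 6).
The (l, m_l) pairs meeting l ≥ 2 give: l=2 → 5; l=3 → 7; l=4 → 9; l=5 → 11.
Total orbitals: 5 + 7 + 9 + 11 = 32.

32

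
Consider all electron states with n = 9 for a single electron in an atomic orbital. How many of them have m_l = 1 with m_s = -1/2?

8

Orbitals with m_l = 1, by l: l=1 → 1; l=2 → 1; l=3 → 1; l=4 → 1; l=5 → 1; l=6 → 1; l=7 → 1; l=8 → 1.
Orbitals: 1 + 1 + 1 + 1 + 1 + 1 + 1 + 1 = 8. With m_s fixed to a single value there is one state per orbital, giving 8 states.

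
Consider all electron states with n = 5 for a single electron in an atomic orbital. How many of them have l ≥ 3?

With n = 5 the allowed l are 0, 1, …, 4.
Orbitals with l ≥ 3, by l: l=3 → 7; l=4 → 9.
Orbitals: 7 + 9 = 16. Each orbital carries two spin states, so 16 × 2 = 32 states.

32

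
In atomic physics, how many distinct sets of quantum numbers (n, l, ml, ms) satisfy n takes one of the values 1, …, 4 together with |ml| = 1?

24

Go shell by shell, enumerating (l, ml) with |ml| = 1:
n=2 → 2; n=3 → 4; n=4 → 6.
Orbitals: 2 + 4 + 6 = 12. Including both spin states (ms = ±1/2) gives 2 × 12 = 24 states.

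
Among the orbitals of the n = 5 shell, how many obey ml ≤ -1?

Orbitals with ml ≤ -1, by l: l=1 → 1; l=2 → 2; l=3 → 3; l=4 → 4.
Total orbitals: 1 + 2 + 3 + 4 = 10.

10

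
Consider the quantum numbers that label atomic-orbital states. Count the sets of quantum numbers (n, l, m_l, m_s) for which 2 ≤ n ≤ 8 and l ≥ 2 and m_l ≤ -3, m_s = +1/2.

35

Go shell by shell, enumerating (l, m_l) with l ≥ 2 and m_l ≤ -3:
n=4 → 1; n=5 → 3; n=6 → 6; n=7 → 10; n=8 → 15.
Orbitals: 1 + 3 + 6 + 10 + 15 = 35. With m_s fixed to +1/2 there is one state per orbital, so 35 states.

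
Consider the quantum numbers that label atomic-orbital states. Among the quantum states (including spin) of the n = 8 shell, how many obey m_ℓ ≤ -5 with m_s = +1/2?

6

For n = 8, ℓ ranges over 0 … 7.
Orbitals with m_ℓ ≤ -5, by ℓ: ℓ=5 → 1; ℓ=6 → 2; ℓ=7 → 3.
Orbitals: 1 + 2 + 3 = 6. With m_s fixed to a single value there is one state per orbital, giving 6 states.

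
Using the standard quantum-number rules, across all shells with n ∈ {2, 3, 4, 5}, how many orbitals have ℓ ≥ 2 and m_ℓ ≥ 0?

Count contributing orbitals for each principal shell:
n=3 → 3; n=4 → 7; n=5 → 12.
Total orbitals: 3 + 7 + 12 = 22.

22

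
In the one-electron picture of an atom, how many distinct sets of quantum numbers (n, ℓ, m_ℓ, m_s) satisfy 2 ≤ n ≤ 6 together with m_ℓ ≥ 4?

Per-shell orbital counts meeting the constraint:
n=5 → 1; n=6 → 3.
Orbitals: 1 + 3 = 4. Including both spin states (m_s = ±1/2) gives 2 × 4 = 8 states.

8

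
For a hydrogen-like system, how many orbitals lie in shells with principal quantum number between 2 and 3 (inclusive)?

Shell n has n² orbitals: 2²=4 + 3²=9 = 13 orbitals.

13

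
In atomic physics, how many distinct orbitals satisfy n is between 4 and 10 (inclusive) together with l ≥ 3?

Per-shell orbital counts meeting the constraint:
n=4 → 7; n=5 → 16; n=6 → 27; n=7 → 40; n=8 → 55; n=9 → 72; n=10 → 91.
Total orbitals: 7 + 16 + 27 + 40 + 55 + 72 + 91 = 308.

308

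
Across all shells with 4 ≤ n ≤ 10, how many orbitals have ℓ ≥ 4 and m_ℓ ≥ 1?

119

Count contributing orbitals for each principal shell:
n=5 → 4; n=6 → 9; n=7 → 15; n=8 → 22; n=9 → 30; n=10 → 39.
Total orbitals: 4 + 9 + 15 + 22 + 30 + 39 = 119.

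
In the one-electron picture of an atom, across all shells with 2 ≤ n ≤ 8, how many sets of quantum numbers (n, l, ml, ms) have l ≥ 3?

Count contributing orbitals for each principal shell:
n=4 → 7; n=5 → 16; n=6 → 27; n=7 → 40; n=8 → 55.
Orbitals: 7 + 16 + 27 + 40 + 55 = 145. Including both spin states (ms = ±1/2) gives 2 × 145 = 290 states.

290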